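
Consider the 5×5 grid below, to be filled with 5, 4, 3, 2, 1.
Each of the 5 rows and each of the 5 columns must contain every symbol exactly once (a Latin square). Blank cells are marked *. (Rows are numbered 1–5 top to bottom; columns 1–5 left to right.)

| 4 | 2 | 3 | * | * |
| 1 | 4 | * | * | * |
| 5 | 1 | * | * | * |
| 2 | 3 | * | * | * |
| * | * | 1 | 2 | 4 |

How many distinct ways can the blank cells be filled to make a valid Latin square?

Row 1, column 4: eliminating its row and column leaves {5, 1}.
Row 1, column 5: eliminating its row and column leaves {5, 1}.
Row 2, column 3: eliminating its row and column leaves {5, 2}.
Row 2, column 4: eliminating its row and column leaves {5, 3}.
Row 2, column 5: eliminating its row and column leaves {5, 3, 2}.
Row 3, column 3: eliminating its row and column leaves {4, 2}.
Row 3, column 4: eliminating its row and column leaves {4, 3}.
Row 3, column 5: eliminating its row and column leaves {3, 2}.
Row 4, column 3: eliminating its row and column leaves {5, 4}.
Row 4, column 4: eliminating its row and column leaves {5, 4, 1}.
Row 4, column 5: eliminating its row and column leaves {5, 1}.
Row 5, column 1: eliminating its row and column leaves {3}.
Row 5, column 2: eliminating its row and column leaves {5}.
Enumerating the assignments across these blanks that avoid any row or column repeat gives 3 completions.

3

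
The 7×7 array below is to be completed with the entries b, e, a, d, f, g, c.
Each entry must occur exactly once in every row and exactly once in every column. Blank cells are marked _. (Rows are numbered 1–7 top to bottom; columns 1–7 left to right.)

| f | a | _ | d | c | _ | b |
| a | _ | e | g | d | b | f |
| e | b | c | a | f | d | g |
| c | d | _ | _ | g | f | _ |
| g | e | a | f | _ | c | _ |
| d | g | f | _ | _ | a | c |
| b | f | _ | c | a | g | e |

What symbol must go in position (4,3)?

b

Row 4 already has {d, f, g, c} and column 3 already has {e, a, f, c}, so row 4, column 3 must be b.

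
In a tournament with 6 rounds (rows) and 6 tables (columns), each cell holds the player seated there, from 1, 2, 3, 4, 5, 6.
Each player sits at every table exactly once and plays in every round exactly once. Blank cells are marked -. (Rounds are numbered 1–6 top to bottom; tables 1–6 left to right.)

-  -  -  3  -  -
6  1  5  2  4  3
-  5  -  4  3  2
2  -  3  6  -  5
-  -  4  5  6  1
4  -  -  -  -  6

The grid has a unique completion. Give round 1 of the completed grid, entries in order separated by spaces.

5 6 1 3 2 4

Round 1, table 6: round 1 has {3} and table 6 has {1, 2, 3, 5, 6}, leaving only 4.
Round 3, table 1: round 3 has {2, 3, 4, 5} and table 1 has {2, 4, 6}, leaving only 1.
Round 1, table 1: round 1 has {3, 4} and table 1 has {1, 2, 4, 6}, leaving only 5.
Round 3, table 3: round 3 has {1, 2, 3, 4, 5} and table 3 has {3, 4, 5}, leaving only 6.
Round 4, table 2: round 4 has {2, 3, 5, 6} and table 2 has {1, 5}, leaving only 4.
Round 4, table 5: round 4 has {2, 3, 4, 5, 6} and table 5 has {3, 4, 6}, leaving only 1.
Round 1, table 5: round 1 has {3, 4, 5} and table 5 has {1, 3, 4, 6}, leaving only 2.
Round 1, table 2: round 1 has {2, 3, 4, 5} and table 2 has {1, 4, 5}, leaving only 6.
Round 1, table 3: round 1 has {2, 3, 4, 5, 6} and table 3 has {3, 4, 5, 6}, leaving only 1.
So round 1 reads: 5 6 1 3 2 4.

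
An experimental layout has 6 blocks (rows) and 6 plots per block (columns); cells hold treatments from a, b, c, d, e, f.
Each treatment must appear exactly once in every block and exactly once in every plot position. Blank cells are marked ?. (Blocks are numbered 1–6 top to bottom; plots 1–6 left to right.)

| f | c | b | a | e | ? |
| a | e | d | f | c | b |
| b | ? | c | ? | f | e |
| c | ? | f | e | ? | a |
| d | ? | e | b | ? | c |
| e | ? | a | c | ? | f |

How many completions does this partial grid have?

Block 1, plot 6: eliminating its block and plot leaves {d}.
Block 3, plot 2: eliminating its block and plot leaves {a, d}.
Block 3, plot 4: eliminating its block and plot leaves {d}.
Block 4, plot 2: eliminating its block and plot leaves {b, d}.
Block 4, plot 5: eliminating its block and plot leaves {b, d}.
Block 5, plot 2: eliminating its block and plot leaves {a, f}.
Block 5, plot 5: eliminating its block and plot leaves {a}.
Block 6, plot 2: eliminating its block and plot leaves {b, d}.
Block 6, plot 5: eliminating its block and plot leaves {b, d}.
Enumerating the assignments across these blanks that avoid any block or plot repeat gives 2 completions.

2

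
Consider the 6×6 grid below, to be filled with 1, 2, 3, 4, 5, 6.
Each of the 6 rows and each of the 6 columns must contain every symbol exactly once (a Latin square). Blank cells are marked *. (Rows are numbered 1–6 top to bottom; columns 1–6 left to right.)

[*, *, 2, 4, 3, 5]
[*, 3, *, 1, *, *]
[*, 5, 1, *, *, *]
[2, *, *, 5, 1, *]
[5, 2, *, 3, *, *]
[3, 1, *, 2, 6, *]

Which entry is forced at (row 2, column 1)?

6

Row 1, column 2: row 1 has {2, 3, 4, 5} and column 2 has {1, 2, 3, 5}, leaving only 6.
Row 1, column 1: row 1 has {2, 3, 4, 5, 6} and column 1 has {2, 3, 5}, leaving only 1.
Row 3, column 4: row 3 has {1, 5} and column 4 has {1, 2, 3, 4, 5}, leaving only 6.
Row 3, column 1: row 3 has {1, 5, 6} and column 1 has {1, 2, 3, 5}, leaving only 4.
Row 2 already has {1, 3} and column 1 already has {1, 2, 3, 4, 5}, so row 2, column 1 must be 6.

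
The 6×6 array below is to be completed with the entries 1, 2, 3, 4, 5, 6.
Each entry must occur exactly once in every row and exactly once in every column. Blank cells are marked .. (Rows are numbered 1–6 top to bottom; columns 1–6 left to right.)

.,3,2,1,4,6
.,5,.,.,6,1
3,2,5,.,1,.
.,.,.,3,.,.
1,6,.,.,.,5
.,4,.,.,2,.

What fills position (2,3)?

3

Row 1, column 1: row 1 has {1, 2, 3, 4, 6} and column 1 has {1, 3}, leaving only 5.
Row 3, column 6: row 3 has {1, 2, 3, 5} and column 6 has {1, 5, 6}, leaving only 4.
Row 3, column 4: row 3 has {1, 2, 3, 4, 5} and column 4 has {1, 3}, leaving only 6.
Row 4, column 2: row 4 has {3} and column 2 has {2, 3, 4, 5, 6}, leaving only 1.
Row 4, column 5: row 4 has {1, 3} and column 5 has {1, 2, 4, 6}, leaving only 5.
Row 4, column 6: row 4 has {1, 3, 5} and column 6 has {1, 4, 5, 6}, leaving only 2.
Row 5, column 5: row 5 has {1, 5, 6} and column 5 has {1, 2, 4, 5, 6}, leaving only 3.
Row 5, column 3: row 5 has {1, 3, 5, 6} and column 3 has {2, 5}, leaving only 4.
Row 2 already has {1, 5, 6} and column 3 already has {2, 4, 5}, so row 2, column 3 must be 3.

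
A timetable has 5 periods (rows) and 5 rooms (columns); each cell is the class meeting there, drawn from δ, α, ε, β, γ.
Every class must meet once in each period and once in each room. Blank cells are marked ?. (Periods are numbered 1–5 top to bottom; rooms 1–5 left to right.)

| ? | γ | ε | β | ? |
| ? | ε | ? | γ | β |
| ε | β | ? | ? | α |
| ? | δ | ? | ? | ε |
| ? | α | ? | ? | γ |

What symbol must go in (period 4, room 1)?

γ

Period 1, room 5: period 1 has {ε, β, γ} and room 5 has {α, ε, β, γ}, leaving only δ.
Period 1, room 1: period 1 has {δ, ε, β, γ} and room 1 has {ε}, leaving only α.
Period 2, room 1: period 2 has {ε, β, γ} and room 1 has {α, ε}, leaving only δ.
Period 2, room 3: period 2 has {δ, ε, β, γ} and room 3 has {ε}, leaving only α.
Period 3, room 4: period 3 has {α, ε, β} and room 4 has {β, γ}, leaving only δ.
Period 3, room 3: period 3 has {δ, α, ε, β} and room 3 has {α, ε}, leaving only γ.
Period 4, room 3: period 4 has {δ, ε} and room 3 has {α, ε, γ}, leaving only β.
Period 4 already has {δ, ε, β} and room 1 already has {δ, α, ε}, so period 4, room 1 must be γ.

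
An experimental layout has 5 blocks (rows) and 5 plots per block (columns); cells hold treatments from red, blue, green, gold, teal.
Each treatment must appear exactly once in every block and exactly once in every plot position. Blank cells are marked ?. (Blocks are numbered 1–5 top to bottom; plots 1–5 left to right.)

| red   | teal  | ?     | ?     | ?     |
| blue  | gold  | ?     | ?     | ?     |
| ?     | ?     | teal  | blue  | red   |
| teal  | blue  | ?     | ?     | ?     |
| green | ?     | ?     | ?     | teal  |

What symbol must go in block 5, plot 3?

blue

Block 2, plot 5: block 2 has {blue, gold} and plot 5 has {red, teal}, leaving only green.
Block 2, plot 3: block 2 has {blue, green, gold} and plot 3 has {teal}, leaving only red.
Block 2, plot 4: block 2 has {red, blue, green, gold} and plot 4 has {blue}, leaving only teal.
Block 3, plot 1: block 3 has {red, blue, teal} and plot 1 has {red, blue, green, teal}, leaving only gold.
Block 3, plot 2: block 3 has {red, blue, gold, teal} and plot 2 has {blue, gold, teal}, leaving only green.
Block 4, plot 5: block 4 has {blue, teal} and plot 5 has {red, green, teal}, leaving only gold.
Block 1, plot 5: block 1 has {red, teal} and plot 5 has {red, green, gold, teal}, leaving only blue.
Block 4, plot 3: block 4 has {blue, gold, teal} and plot 3 has {red, teal}, leaving only green.
Block 1, plot 3: block 1 has {red, blue, teal} and plot 3 has {red, green, teal}, leaving only gold.
Block 5 already has {green, teal} and plot 3 already has {red, green, gold, teal}, so block 5, plot 3 must be blue.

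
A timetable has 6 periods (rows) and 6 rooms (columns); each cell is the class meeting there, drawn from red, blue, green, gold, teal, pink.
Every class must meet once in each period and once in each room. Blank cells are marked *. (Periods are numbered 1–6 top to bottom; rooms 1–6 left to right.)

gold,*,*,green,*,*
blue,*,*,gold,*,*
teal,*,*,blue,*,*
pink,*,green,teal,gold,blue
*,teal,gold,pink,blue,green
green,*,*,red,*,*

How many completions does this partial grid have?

Period 1, room 2: eliminating its period and room leaves {red, blue, pink}.
Period 1, room 3: eliminating its period and room leaves {red, blue, teal, pink}.
Period 1, room 5: eliminating its period and room leaves {red, teal, pink}.
Period 1, room 6: eliminating its period and room leaves {red, teal, pink}.
Period 2, room 2: eliminating its period and room leaves {red, green, pink}.
Period 2, room 3: eliminating its period and room leaves {red, teal, pink}.
Period 2, room 5: eliminating its period and room leaves {red, green, teal, pink}.
Period 2, room 6: eliminating its period and room leaves {red, teal, pink}.
Period 3, room 2: eliminating its period and room leaves {red, green, gold, pink}.
Period 3, room 3: eliminating its period and room leaves {red, pink}.
Period 3, room 5: eliminating its period and room leaves {red, green, pink}.
Period 3, room 6: eliminating its period and room leaves {red, gold, pink}.
Period 4, room 2: eliminating its period and room leaves {red}.
Period 5, room 1: eliminating its period and room leaves {red}.
Period 6, room 2: eliminating its period and room leaves {blue, gold, pink}.
Period 6, room 3: eliminating its period and room leaves {blue, teal, pink}.
Period 6, room 5: eliminating its period and room leaves {teal, pink}.
Period 6, room 6: eliminating its period and room leaves {gold, teal, pink}.
Enumerating the assignments across these blanks that avoid any period or room repeat gives 16 completions.

16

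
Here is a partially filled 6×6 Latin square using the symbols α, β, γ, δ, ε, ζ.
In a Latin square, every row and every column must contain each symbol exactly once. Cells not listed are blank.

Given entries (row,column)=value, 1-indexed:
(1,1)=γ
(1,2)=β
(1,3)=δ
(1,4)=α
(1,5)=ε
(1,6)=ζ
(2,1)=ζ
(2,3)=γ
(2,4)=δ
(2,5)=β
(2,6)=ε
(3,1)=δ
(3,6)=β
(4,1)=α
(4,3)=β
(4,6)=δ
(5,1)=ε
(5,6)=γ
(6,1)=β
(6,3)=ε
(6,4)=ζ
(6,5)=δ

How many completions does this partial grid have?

Row 2, column 2: eliminating its row and column leaves {α}.
Row 3, column 2: eliminating its row and column leaves {α, γ, ε, ζ}.
Row 3, column 3: eliminating its row and column leaves {α, ζ}.
Row 3, column 4: eliminating its row and column leaves {γ, ε}.
Row 3, column 5: eliminating its row and column leaves {α, γ, ζ}.
Row 4, column 2: eliminating its row and column leaves {γ, ε, ζ}.
Row 4, column 4: eliminating its row and column leaves {γ, ε}.
Row 4, column 5: eliminating its row and column leaves {γ, ζ}.
Row 5, column 2: eliminating its row and column leaves {α, δ, ζ}.
Row 5, column 3: eliminating its row and column leaves {α, ζ}.
Row 5, column 4: eliminating its row and column leaves {β}.
Row 5, column 5: eliminating its row and column leaves {α, ζ}.
Row 6, column 2: eliminating its row and column leaves {α, γ}.
Row 6, column 6: eliminating its row and column leaves {α}.
Enumerating the assignments across these blanks that avoid any row or column repeat gives 3 completions.

3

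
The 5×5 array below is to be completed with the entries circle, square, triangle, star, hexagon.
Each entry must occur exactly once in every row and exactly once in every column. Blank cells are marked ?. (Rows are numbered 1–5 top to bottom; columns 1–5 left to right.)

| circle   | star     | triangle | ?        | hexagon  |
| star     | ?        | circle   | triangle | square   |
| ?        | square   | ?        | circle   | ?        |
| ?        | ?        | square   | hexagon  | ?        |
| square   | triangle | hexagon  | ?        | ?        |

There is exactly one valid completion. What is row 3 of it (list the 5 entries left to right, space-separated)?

Row 3, column 3: row 3 has {circle, square} and column 3 has {circle, square, triangle, hexagon}, leaving only star.
Row 3, column 5: row 3 has {circle, square, star} and column 5 has {square, hexagon}, leaving only triangle.
Row 3, column 1: row 3 has {circle, square, triangle, star} and column 1 has {circle, square, star}, leaving only hexagon.
So row 3 reads: hexagon square star circle triangle.

hexagon square star circle triangle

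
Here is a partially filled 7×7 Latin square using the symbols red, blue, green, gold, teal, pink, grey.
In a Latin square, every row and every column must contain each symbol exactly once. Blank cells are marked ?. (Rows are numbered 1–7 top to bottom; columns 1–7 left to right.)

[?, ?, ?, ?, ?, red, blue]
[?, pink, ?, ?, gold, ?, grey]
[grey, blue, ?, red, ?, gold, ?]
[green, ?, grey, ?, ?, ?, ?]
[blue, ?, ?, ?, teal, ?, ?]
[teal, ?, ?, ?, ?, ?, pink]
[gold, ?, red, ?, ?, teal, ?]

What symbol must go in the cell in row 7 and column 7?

green

Row 7 already has {red, gold, teal} and column 7 already has {blue, pink, grey}, so row 7, column 7 must be green.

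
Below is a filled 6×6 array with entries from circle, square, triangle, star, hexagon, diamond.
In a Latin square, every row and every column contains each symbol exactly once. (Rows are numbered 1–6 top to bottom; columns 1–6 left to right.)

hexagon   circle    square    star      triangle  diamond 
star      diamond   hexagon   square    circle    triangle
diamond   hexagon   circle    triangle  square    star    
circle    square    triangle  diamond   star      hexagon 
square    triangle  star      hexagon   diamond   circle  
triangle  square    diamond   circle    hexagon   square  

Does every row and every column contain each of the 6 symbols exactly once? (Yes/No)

Column 2 contains square twice (at rows 4 and 6), so it is not a permutation.

No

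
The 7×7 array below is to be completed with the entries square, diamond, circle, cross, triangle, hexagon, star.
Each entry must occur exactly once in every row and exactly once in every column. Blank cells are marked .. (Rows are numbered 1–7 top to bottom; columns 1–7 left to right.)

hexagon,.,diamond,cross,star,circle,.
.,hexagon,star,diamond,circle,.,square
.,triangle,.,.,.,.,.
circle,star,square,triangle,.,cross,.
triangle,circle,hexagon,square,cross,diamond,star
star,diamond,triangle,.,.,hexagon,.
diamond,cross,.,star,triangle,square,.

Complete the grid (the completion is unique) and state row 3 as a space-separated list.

square triangle cross hexagon diamond star circle

Row 3, column 6: row 3 has {triangle} and column 6 has {square, diamond, circle, cross, hexagon}, leaving only star.
Row 1, column 2: row 1 has {diamond, circle, cross, hexagon, star} and column 2 has {diamond, circle, cross, triangle, hexagon, star}, leaving only square.
Row 1, column 7: row 1 has {square, diamond, circle, cross, hexagon, star} and column 7 has {square, star}, leaving only triangle.
Row 2, column 1: row 2 has {square, diamond, circle, hexagon, star} and column 1 has {diamond, circle, triangle, hexagon, star}, leaving only cross.
Row 3, column 1: row 3 has {triangle, star} and column 1 has {diamond, circle, cross, triangle, hexagon, star}, leaving only square.
Row 2, column 6: row 2 has {square, diamond, circle, cross, hexagon, star} and column 6 has {square, diamond, circle, cross, hexagon, star}, leaving only triangle.
Row 6, column 4: row 6 has {diamond, triangle, hexagon, star} and column 4 has {square, diamond, cross, triangle, star}, leaving only circle.
Row 3, column 4: row 3 has {square, triangle, star} and column 4 has {square, diamond, circle, cross, triangle, star}, leaving only hexagon.
Row 3, column 5: row 3 has {square, triangle, hexagon, star} and column 5 has {circle, cross, triangle, star}, leaving only diamond.
Row 4, column 5: row 4 has {square, circle, cross, triangle, star} and column 5 has {diamond, circle, cross, triangle, star}, leaving only hexagon.
Row 4, column 7: row 4 has {square, circle, cross, triangle, hexagon, star} and column 7 has {square, triangle, star}, leaving only diamond.
Row 6, column 5: row 6 has {diamond, circle, triangle, hexagon, star} and column 5 has {diamond, circle, cross, triangle, hexagon, star}, leaving only square.
Row 6, column 7: row 6 has {square, diamond, circle, triangle, hexagon, star} and column 7 has {square, diamond, triangle, star}, leaving only cross.
Row 3, column 7: row 3 has {square, diamond, triangle, hexagon, star} and column 7 has {square, diamond, cross, triangle, star}, leaving only circle.
Row 3, column 3: row 3 has {square, diamond, circle, triangle, hexagon, star} and column 3 has {square, diamond, triangle, hexagon, star}, leaving only cross.
So row 3 reads: square triangle cross hexagon diamond star circle.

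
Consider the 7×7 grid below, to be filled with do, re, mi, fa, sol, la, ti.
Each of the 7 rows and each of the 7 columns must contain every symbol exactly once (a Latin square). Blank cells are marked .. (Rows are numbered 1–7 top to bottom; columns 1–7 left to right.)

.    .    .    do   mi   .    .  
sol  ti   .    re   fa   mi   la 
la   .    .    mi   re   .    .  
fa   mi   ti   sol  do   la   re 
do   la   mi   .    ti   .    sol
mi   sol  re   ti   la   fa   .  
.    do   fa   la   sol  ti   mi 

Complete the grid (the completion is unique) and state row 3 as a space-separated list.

la fa sol mi re do ti

Row 3, column 2: row 3 has {re, mi, la} and column 2 has {do, mi, sol, la, ti}, leaving only fa.
Row 1, column 2: row 1 has {do, mi} and column 2 has {do, mi, fa, sol, la, ti}, leaving only re.
Row 1, column 1: row 1 has {do, re, mi} and column 1 has {do, mi, fa, sol, la}, leaving only ti.
Row 1, column 6: row 1 has {do, re, mi, ti} and column 6 has {mi, fa, la, ti}, leaving only sol.
Row 3, column 6: row 3 has {re, mi, fa, la} and column 6 has {mi, fa, sol, la, ti}, leaving only do.
Row 3, column 3: row 3 has {do, re, mi, fa, la} and column 3 has {re, mi, fa, ti}, leaving only sol.
Row 3, column 7: row 3 has {do, re, mi, fa, sol, la} and column 7 has {re, mi, sol, la}, leaving only ti.
So row 3 reads: la fa sol mi re do ti.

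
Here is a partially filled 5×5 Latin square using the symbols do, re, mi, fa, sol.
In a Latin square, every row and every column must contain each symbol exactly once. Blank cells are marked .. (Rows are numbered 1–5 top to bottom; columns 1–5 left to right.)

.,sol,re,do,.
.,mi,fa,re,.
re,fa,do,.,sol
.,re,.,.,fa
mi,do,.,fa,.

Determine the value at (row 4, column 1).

do

Row 1, column 1: row 1 has {do, re, sol} and column 1 has {re, mi}, leaving only fa.
Row 1, column 5: row 1 has {do, re, fa, sol} and column 5 has {fa, sol}, leaving only mi.
Row 2, column 5: row 2 has {re, mi, fa} and column 5 has {mi, fa, sol}, leaving only do.
Row 2, column 1: row 2 has {do, re, mi, fa} and column 1 has {re, mi, fa}, leaving only sol.
Row 4 already has {re, fa} and column 1 already has {re, mi, fa, sol}, so row 4, column 1 must be do.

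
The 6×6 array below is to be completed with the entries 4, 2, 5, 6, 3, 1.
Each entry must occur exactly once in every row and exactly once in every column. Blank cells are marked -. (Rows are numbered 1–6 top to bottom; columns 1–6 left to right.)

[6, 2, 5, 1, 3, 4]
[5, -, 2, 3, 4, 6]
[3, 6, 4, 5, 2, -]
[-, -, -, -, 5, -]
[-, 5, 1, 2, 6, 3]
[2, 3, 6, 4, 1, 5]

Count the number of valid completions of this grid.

Row 2, column 2: eliminating its row and column leaves {1}.
Row 3, column 6: eliminating its row and column leaves {1}.
Row 4, column 1: eliminating its row and column leaves {4, 1}.
Row 4, column 2: eliminating its row and column leaves {4, 1}.
Row 4, column 3: eliminating its row and column leaves {3}.
Row 4, column 4: eliminating its row and column leaves {6}.
Row 4, column 6: eliminating its row and column leaves {2, 1}.
Row 5, column 1: eliminating its row and column leaves {4}.
Only one assignment across all blanks avoids any row or column repeat, giving 1 completion.

1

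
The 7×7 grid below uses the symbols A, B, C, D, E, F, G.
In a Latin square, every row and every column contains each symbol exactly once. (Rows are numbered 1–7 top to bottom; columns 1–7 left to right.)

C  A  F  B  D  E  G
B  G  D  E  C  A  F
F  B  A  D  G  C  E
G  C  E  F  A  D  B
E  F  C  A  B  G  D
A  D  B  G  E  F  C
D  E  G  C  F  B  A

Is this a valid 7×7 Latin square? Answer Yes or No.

Yes

Each row is a permutation of the 7 symbols, and so is each column.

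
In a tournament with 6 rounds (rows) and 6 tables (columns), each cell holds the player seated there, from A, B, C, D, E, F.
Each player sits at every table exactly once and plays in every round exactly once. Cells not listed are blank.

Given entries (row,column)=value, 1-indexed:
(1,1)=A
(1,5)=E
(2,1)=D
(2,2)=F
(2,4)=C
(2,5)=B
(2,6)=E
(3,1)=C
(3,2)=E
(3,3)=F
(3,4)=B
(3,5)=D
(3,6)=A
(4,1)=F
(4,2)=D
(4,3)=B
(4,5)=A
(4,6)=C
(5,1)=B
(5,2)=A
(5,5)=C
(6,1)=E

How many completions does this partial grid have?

Round 1, table 2: eliminating its round and table leaves {B, C}.
Round 1, table 3: eliminating its round and table leaves {C, D}.
Round 1, table 4: eliminating its round and table leaves {D, F}.
Round 1, table 6: eliminating its round and table leaves {B, D, F}.
Round 2, table 3: eliminating its round and table leaves {A}.
Round 4, table 4: eliminating its round and table leaves {E}.
Round 5, table 3: eliminating its round and table leaves {D, E}.
Round 5, table 4: eliminating its round and table leaves {D, E, F}.
Round 5, table 6: eliminating its round and table leaves {D, F}.
Round 6, table 2: eliminating its round and table leaves {B, C}.
Round 6, table 3: eliminating its round and table leaves {A, C, D}.
Round 6, table 4: eliminating its round and table leaves {A, D, F}.
Round 6, table 5: eliminating its round and table leaves {F}.
Round 6, table 6: eliminating its round and table leaves {B, D, F}.
Enumerating the assignments across these blanks that avoid any round or table repeat gives 3 completions.

3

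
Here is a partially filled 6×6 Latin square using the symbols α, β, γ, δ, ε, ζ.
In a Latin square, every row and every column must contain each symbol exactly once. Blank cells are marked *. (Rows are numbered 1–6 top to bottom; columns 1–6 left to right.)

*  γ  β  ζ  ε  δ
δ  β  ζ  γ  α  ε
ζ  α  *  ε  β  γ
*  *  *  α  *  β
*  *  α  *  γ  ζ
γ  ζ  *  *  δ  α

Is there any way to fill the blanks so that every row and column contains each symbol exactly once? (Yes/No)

No row or column among the givens repeats a symbol, and propagating forced cells runs into no contradiction.
One valid completion exists (for instance, α γ β ζ ε δ / δ β ζ γ α ε / ζ α δ ε β γ / ε δ γ α ζ β / β ε α δ γ ζ / γ ζ ε β δ α).

Yes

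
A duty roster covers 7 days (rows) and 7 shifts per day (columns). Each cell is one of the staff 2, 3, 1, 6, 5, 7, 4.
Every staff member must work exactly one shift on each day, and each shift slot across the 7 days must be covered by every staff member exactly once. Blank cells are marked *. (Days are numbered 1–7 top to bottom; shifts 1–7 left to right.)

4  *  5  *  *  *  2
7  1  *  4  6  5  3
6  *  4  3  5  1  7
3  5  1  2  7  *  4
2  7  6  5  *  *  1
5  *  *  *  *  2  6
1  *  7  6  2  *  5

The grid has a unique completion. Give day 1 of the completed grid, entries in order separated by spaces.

Day 2, shift 3: day 2 has {3, 1, 6, 5, 7, 4} and shift 3 has {1, 6, 5, 7, 4}, leaving only 2.
Day 3, shift 2: day 3 has {3, 1, 6, 5, 7, 4} and shift 2 has {1, 5, 7}, leaving only 2.
Day 4, shift 6: day 4 has {2, 3, 1, 5, 7, 4} and shift 6 has {2, 1, 5}, leaving only 6.
Day 6, shift 3: day 6 has {2, 6, 5} and shift 3 has {2, 1, 6, 5, 7, 4}, leaving only 3.
Day 6, shift 2: day 6 has {2, 3, 6, 5} and shift 2 has {2, 1, 5, 7}, leaving only 4.
Day 6, shift 5: day 6 has {2, 3, 6, 5, 4} and shift 5 has {2, 6, 5, 7}, leaving only 1.
Day 1, shift 5: day 1 has {2, 5, 4} and shift 5 has {2, 1, 6, 5, 7}, leaving only 3.
Day 1, shift 2: day 1 has {2, 3, 5, 4} and shift 2 has {2, 1, 5, 7, 4}, leaving only 6.
Day 1, shift 6: day 1 has {2, 3, 6, 5, 4} and shift 6 has {2, 1, 6, 5}, leaving only 7.
Day 1, shift 4: day 1 has {2, 3, 6, 5, 7, 4} and shift 4 has {2, 3, 6, 5, 4}, leaving only 1.
So day 1 reads: 4 6 5 1 3 7 2.

4 6 5 1 3 7 2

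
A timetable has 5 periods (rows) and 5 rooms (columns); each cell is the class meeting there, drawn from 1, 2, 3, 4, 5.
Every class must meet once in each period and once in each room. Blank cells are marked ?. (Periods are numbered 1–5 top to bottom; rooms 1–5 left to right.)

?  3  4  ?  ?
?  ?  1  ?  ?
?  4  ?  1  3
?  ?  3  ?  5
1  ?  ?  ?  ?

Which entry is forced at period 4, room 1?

Period 4, room 1 is narrowed to {2, 4}.
If it were 2, then period 3, room 1 would be left with no valid symbol.
So period 4, room 1 must be 4.

4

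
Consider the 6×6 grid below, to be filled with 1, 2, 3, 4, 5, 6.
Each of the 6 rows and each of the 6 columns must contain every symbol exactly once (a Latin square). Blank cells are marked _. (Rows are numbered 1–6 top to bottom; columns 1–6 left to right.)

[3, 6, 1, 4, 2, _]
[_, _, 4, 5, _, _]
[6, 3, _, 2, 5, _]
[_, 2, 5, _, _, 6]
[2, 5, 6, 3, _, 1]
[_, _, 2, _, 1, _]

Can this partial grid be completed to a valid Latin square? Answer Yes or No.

No

Row 3, column 3: row 3 together with column 3 already contain {1, 2, 3, 4, 5, 6} — every symbol — so nothing can go there. The grid has no valid completion.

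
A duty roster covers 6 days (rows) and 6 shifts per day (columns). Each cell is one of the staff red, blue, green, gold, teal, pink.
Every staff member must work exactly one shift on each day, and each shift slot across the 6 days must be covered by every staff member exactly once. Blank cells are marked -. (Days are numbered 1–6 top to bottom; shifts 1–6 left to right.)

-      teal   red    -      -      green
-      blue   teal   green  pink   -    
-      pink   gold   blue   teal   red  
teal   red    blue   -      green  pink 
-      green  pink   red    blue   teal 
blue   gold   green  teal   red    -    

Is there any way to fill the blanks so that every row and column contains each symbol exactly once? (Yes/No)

No

Day 6, shift 6: day 6 together with shift 6 already contain {red, blue, green, gold, teal, pink} — every symbol — so nothing can go there. The grid has no valid completion.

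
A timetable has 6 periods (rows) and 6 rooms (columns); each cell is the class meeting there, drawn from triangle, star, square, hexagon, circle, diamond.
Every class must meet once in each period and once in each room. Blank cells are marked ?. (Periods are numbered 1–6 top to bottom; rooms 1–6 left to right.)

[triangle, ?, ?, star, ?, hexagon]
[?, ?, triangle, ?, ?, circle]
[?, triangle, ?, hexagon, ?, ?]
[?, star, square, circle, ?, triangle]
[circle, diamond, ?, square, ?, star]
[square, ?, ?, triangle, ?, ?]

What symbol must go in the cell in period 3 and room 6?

square

Period 2, room 4: period 2 has {triangle, circle} and room 4 has {triangle, star, square, hexagon, circle}, leaving only diamond.
Period 5, room 3: period 5 has {star, square, circle, diamond} and room 3 has {triangle, square}, leaving only hexagon.
Period 5, room 5: period 5 has {star, square, hexagon, circle, diamond} and room 5 has {}, leaving only triangle.
Period 6, room 6: period 6 has {triangle, square} and room 6 has {triangle, star, hexagon, circle}, leaving only diamond.
Period 3 already has {triangle, hexagon} and room 6 already has {triangle, star, hexagon, circle, diamond}, so period 3, room 6 must be square.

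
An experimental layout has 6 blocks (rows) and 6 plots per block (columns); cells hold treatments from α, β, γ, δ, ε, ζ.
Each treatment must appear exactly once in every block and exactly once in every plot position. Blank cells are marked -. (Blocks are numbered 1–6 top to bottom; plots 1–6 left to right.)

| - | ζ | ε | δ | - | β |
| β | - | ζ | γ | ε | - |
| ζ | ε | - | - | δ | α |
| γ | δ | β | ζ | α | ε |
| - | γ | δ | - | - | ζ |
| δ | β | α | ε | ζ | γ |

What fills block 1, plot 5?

γ

Block 1 already has {β, δ, ε, ζ} and plot 5 already has {α, δ, ε, ζ}, so block 1, plot 5 must be γ.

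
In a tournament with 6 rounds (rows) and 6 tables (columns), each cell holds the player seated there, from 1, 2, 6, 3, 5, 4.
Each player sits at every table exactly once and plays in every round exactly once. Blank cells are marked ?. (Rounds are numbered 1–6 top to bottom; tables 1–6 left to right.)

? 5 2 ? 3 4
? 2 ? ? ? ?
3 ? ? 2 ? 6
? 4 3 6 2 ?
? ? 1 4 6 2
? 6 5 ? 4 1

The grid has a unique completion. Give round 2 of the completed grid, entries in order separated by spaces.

Round 1, table 4: round 1 has {2, 3, 5, 4} and table 4 has {2, 6, 4}, leaving only 1.
Round 1, table 1: round 1 has {1, 2, 3, 5, 4} and table 1 has {3}, leaving only 6.
Round 3, table 2: round 3 has {2, 6, 3} and table 2 has {2, 6, 5, 4}, leaving only 1.
Round 3, table 3: round 3 has {1, 2, 6, 3} and table 3 has {1, 2, 3, 5}, leaving only 4.
Round 2, table 3: round 2 has {2} and table 3 has {1, 2, 3, 5, 4}, leaving only 6.
Round 3, table 5: round 3 has {1, 2, 6, 3, 4} and table 5 has {2, 6, 3, 4}, leaving only 5.
Round 2, table 5: round 2 has {2, 6} and table 5 has {2, 6, 3, 5, 4}, leaving only 1.
Round 4, table 6: round 4 has {2, 6, 3, 4} and table 6 has {1, 2, 6, 4}, leaving only 5.
Round 2, table 6: round 2 has {1, 2, 6} and table 6 has {1, 2, 6, 5, 4}, leaving only 3.
Round 2, table 4: round 2 has {1, 2, 6, 3} and table 4 has {1, 2, 6, 4}, leaving only 5.
Round 2, table 1: round 2 has {1, 2, 6, 3, 5} and table 1 has {6, 3}, leaving only 4.
So round 2 reads: 4 2 6 5 1 3.

4 2 6 5 1 3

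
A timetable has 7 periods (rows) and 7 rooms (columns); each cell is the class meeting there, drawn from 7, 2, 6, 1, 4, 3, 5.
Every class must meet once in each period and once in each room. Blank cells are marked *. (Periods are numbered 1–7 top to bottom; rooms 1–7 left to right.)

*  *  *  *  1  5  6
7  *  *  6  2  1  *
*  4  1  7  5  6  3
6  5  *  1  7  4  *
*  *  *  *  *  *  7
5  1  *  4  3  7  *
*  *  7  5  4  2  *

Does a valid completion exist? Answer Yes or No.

Period 2, room 2: period 2 has {7, 2, 6, 1} and room 2 has {1, 4, 5}, so it must be 3.
Period 3, room 1: period 3 has {7, 6, 1, 4, 3, 5} and room 1 has {7, 6, 5}, so it must be 2.
Period 4, room 7: period 4 has {7, 6, 1, 4, 5} and room 7 has {7, 6, 3}, so it must be 2.
Now period 6, room 7: period 6 together with room 7 already contain {7, 2, 6, 1, 4, 3, 5} — every symbol — so nothing can go there. The grid has no valid completion.

No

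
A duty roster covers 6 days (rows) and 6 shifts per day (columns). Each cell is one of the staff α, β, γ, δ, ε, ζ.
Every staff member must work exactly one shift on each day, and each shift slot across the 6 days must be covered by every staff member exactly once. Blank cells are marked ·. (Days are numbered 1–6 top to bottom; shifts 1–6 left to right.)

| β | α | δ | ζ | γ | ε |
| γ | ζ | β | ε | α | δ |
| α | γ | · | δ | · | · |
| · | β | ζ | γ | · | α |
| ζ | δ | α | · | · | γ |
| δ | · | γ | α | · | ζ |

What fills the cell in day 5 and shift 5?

Day 3, shift 3: day 3 has {α, γ, δ} and shift 3 has {α, β, γ, δ, ζ}, leaving only ε.
Day 3, shift 6: day 3 has {α, γ, δ, ε} and shift 6 has {α, γ, δ, ε, ζ}, leaving only β.
Day 3, shift 5: day 3 has {α, β, γ, δ, ε} and shift 5 has {α, γ}, leaving only ζ.
Day 4, shift 1: day 4 has {α, β, γ, ζ} and shift 1 has {α, β, γ, δ, ζ}, leaving only ε.
Day 4, shift 5: day 4 has {α, β, γ, ε, ζ} and shift 5 has {α, γ, ζ}, leaving only δ.
Day 5, shift 4: day 5 has {α, γ, δ, ζ} and shift 4 has {α, γ, δ, ε, ζ}, leaving only β.
Day 5 already has {α, β, γ, δ, ζ} and shift 5 already has {α, γ, δ, ζ}, so day 5, shift 5 must be ε.

ε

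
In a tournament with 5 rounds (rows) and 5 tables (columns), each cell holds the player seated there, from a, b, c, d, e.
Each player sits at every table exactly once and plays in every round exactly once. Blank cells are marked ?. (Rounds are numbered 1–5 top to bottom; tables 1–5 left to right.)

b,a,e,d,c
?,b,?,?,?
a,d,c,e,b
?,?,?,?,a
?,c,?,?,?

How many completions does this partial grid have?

Round 2, table 1: eliminating its round and table leaves {c, d, e}.
Round 2, table 3: eliminating its round and table leaves {a, d}.
Round 2, table 4: eliminating its round and table leaves {a, c}.
Round 2, table 5: eliminating its round and table leaves {d, e}.
Round 4, table 1: eliminating its round and table leaves {c, d, e}.
Round 4, table 2: eliminating its round and table leaves {e}.
Round 4, table 3: eliminating its round and table leaves {b, d}.
Round 4, table 4: eliminating its round and table leaves {b, c}.
Round 5, table 1: eliminating its round and table leaves {d, e}.
Round 5, table 3: eliminating its round and table leaves {a, b, d}.
Round 5, table 4: eliminating its round and table leaves {a, b}.
Round 5, table 5: eliminating its round and table leaves {d, e}.
Enumerating the assignments across these blanks that avoid any round or table repeat gives 3 completions.

3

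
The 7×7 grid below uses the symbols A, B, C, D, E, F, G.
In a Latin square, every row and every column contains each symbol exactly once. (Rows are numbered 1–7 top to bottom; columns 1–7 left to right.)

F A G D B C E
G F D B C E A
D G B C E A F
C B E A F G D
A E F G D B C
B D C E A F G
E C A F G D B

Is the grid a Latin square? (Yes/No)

Each row is a permutation of the 7 symbols, and so is each column.

Yes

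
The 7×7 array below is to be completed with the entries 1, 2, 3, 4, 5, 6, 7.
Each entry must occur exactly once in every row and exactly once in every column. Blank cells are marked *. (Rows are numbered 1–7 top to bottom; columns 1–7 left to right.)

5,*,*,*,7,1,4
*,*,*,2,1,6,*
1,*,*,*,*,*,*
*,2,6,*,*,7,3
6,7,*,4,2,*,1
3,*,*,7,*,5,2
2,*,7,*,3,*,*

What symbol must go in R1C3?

2

Row 4, column 1: row 4 has {2, 3, 6, 7} and column 1 has {1, 2, 3, 5, 6}, leaving only 4.
Row 2, column 1: row 2 has {1, 2, 6} and column 1 has {1, 2, 3, 4, 5, 6}, leaving only 7.
Row 2, column 7: row 2 has {1, 2, 6, 7} and column 7 has {1, 2, 3, 4}, leaving only 5.
Row 4, column 5: row 4 has {2, 3, 4, 6, 7} and column 5 has {1, 2, 3, 7}, leaving only 5.
Row 4, column 4: row 4 has {2, 3, 4, 5, 6, 7} and column 4 has {2, 4, 7}, leaving only 1.
Row 5, column 6: row 5 has {1, 2, 4, 6, 7} and column 6 has {1, 5, 6, 7}, leaving only 3.
Row 5, column 3: row 5 has {1, 2, 3, 4, 6, 7} and column 3 has {6, 7}, leaving only 5.
Row 7, column 6: row 7 has {2, 3, 7} and column 6 has {1, 3, 5, 6, 7}, leaving only 4.
Row 3, column 6: row 3 has {1} and column 6 has {1, 3, 4, 5, 6, 7}, leaving only 2.
Row 7, column 7: row 7 has {2, 3, 4, 7} and column 7 has {1, 2, 3, 4, 5}, leaving only 6.
Row 3, column 7: row 3 has {1, 2} and column 7 has {1, 2, 3, 4, 5, 6}, leaving only 7.
Row 7, column 4: row 7 has {2, 3, 4, 6, 7} and column 4 has {1, 2, 4, 7}, leaving only 5.
Row 7, column 2: row 7 has {2, 3, 4, 5, 6, 7} and column 2 has {2, 7}, leaving only 1.
Row 1, column 3 is narrowed to {2, 3}.
If it were 3, then row 1, column 4 would be left with no valid symbol.
So row 1, column 3 must be 2.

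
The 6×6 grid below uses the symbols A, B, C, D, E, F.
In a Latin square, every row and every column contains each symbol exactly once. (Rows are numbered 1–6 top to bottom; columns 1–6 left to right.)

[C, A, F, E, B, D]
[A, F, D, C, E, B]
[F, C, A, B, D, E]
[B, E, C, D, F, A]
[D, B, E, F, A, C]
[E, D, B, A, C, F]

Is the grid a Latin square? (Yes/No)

Each row is a permutation of the 6 symbols, and so is each column.

Yes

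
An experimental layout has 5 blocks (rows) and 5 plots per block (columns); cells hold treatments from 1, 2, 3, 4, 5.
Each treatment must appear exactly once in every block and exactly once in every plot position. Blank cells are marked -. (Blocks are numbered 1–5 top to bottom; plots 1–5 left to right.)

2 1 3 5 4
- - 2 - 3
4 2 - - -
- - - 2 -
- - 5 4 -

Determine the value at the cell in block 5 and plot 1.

Block 2, plot 4: block 2 has {2, 3} and plot 4 has {2, 4, 5}, leaving only 1.
Block 2, plot 1: block 2 has {1, 2, 3} and plot 1 has {2, 4}, leaving only 5.
Block 2, plot 2: block 2 has {1, 2, 3, 5} and plot 2 has {1, 2}, leaving only 4.
Block 3, plot 3: block 3 has {2, 4} and plot 3 has {2, 3, 5}, leaving only 1.
Block 3, plot 4: block 3 has {1, 2, 4} and plot 4 has {1, 2, 4, 5}, leaving only 3.
Block 3, plot 5: block 3 has {1, 2, 3, 4} and plot 5 has {3, 4}, leaving only 5.
Block 4, plot 3: block 4 has {2} and plot 3 has {1, 2, 3, 5}, leaving only 4.
Block 4, plot 5: block 4 has {2, 4} and plot 5 has {3, 4, 5}, leaving only 1.
Block 4, plot 1: block 4 has {1, 2, 4} and plot 1 has {2, 4, 5}, leaving only 3.
Block 5 already has {4, 5} and plot 1 already has {2, 3, 4, 5}, so block 5, plot 1 must be 1.

1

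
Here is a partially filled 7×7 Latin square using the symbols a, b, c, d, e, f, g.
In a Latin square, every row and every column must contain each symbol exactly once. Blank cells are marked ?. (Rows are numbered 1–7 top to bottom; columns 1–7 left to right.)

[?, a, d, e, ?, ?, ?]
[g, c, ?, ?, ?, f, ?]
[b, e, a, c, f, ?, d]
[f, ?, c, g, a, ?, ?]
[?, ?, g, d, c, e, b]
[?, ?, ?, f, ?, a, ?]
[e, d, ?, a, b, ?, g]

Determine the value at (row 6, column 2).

g

Row 1, column 1: row 1 has {a, d, e} and column 1 has {b, e, f, g}, leaving only c.
Row 1, column 5: row 1 has {a, c, d, e} and column 5 has {a, b, c, f}, leaving only g.
Row 1, column 6: row 1 has {a, c, d, e, g} and column 6 has {a, e, f}, leaving only b.
Row 1, column 7: row 1 has {a, b, c, d, e, g} and column 7 has {b, d, g}, leaving only f.
Row 2, column 4: row 2 has {c, f, g} and column 4 has {a, c, d, e, f, g}, leaving only b.
Row 2, column 3: row 2 has {b, c, f, g} and column 3 has {a, c, d, g}, leaving only e.
Row 2, column 5: row 2 has {b, c, e, f, g} and column 5 has {a, b, c, f, g}, leaving only d.
Row 2, column 7: row 2 has {b, c, d, e, f, g} and column 7 has {b, d, f, g}, leaving only a.
Row 3, column 6: row 3 has {a, b, c, d, e, f} and column 6 has {a, b, e, f}, leaving only g.
Row 4, column 2: row 4 has {a, c, f, g} and column 2 has {a, c, d, e}, leaving only b.
Row 6 already has {a, f} and column 2 already has {a, b, c, d, e}, so row 6, column 2 must be g.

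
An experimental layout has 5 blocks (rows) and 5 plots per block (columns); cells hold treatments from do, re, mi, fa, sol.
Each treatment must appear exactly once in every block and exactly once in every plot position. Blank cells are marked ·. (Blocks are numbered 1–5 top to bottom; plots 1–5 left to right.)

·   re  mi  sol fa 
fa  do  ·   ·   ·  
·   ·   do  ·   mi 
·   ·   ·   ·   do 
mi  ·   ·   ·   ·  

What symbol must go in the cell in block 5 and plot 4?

Block 1, plot 1: block 1 has {re, mi, fa, sol} and plot 1 has {mi, fa}, leaving only do.
Block 5, plot 4 is narrowed to {do, re, fa}.
If it were re, then block 4, plot 4 would be left with no valid symbol.
If it were fa, then block 4, plot 4 would be left with no valid symbol.
So block 5, plot 4 must be do.

do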